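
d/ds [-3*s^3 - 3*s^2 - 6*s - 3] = -9*s^2 - 6*s - 6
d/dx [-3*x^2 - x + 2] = -6*x - 1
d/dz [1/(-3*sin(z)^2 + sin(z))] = (6/tan(z) - cos(z)/sin(z)^2)/(3*sin(z) - 1)^2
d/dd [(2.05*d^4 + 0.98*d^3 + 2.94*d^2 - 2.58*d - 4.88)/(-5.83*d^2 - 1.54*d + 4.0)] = (-23.903*d^5 - 15.1844*d^4 + 29.7816*d^3 - 7.809*d^2 - 33.3808*d - 17.8352)/(33.9889*d^4 + 17.9564*d^3 - 44.2684*d^2 - 12.32*d + 16.0)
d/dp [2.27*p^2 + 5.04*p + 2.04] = 4.54*p + 5.04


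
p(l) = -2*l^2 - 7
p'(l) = -4*l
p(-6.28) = -85.88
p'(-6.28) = 25.12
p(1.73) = -12.99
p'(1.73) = -6.92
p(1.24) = -10.08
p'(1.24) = -4.96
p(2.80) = -22.68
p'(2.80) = -11.20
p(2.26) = -17.22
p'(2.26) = -9.04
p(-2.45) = -19.00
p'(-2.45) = 9.80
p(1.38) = -10.81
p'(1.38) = -5.52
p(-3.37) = -29.71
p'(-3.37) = 13.48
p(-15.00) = -457.00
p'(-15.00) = 60.00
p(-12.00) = -295.00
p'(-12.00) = 48.00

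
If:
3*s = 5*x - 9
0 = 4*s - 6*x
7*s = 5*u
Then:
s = 27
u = 189/5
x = 18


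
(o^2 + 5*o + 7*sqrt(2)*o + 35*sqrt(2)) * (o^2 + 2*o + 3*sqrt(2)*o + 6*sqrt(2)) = o^4 + 7*o^3 + 10*sqrt(2)*o^3 + 52*o^2 + 70*sqrt(2)*o^2 + 100*sqrt(2)*o + 294*o + 420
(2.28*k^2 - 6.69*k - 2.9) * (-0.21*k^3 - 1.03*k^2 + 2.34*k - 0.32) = -0.4788*k^5 - 0.9435*k^4 + 12.8349*k^3 - 13.3972*k^2 - 4.6452*k + 0.928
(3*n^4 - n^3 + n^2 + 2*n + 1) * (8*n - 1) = 24*n^5 - 11*n^4 + 9*n^3 + 15*n^2 + 6*n - 1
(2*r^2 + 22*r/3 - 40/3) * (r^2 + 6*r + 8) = 2*r^4 + 58*r^3/3 + 140*r^2/3 - 64*r/3 - 320/3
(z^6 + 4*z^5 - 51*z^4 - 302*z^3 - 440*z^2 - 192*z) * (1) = z^6 + 4*z^5 - 51*z^4 - 302*z^3 - 440*z^2 - 192*z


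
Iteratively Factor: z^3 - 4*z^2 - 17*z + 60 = (z - 3)*(z^2 - z - 20) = (z - 3)*(z + 4)*(z - 5)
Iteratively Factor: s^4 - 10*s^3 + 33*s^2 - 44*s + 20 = (s - 2)*(s^3 - 8*s^2 + 17*s - 10) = (s - 2)^2*(s^2 - 6*s + 5) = (s - 5)*(s - 2)^2*(s - 1)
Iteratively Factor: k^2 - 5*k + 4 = (k - 1)*(k - 4)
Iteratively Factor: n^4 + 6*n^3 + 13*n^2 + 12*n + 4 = (n + 1)*(n^3 + 5*n^2 + 8*n + 4) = (n + 1)*(n + 2)*(n^2 + 3*n + 2) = (n + 1)*(n + 2)^2*(n + 1)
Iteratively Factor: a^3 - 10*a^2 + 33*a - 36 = (a - 3)*(a^2 - 7*a + 12) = (a - 4)*(a - 3)*(a - 3)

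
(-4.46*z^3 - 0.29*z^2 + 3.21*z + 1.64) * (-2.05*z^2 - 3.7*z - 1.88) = 9.143*z^5 + 17.0965*z^4 + 2.8773*z^3 - 14.6938*z^2 - 12.1028*z - 3.0832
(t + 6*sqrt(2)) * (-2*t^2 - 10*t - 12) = -2*t^3 - 12*sqrt(2)*t^2 - 10*t^2 - 60*sqrt(2)*t - 12*t - 72*sqrt(2)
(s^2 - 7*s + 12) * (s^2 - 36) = s^4 - 7*s^3 - 24*s^2 + 252*s - 432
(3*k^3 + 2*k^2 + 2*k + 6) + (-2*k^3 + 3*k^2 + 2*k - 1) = k^3 + 5*k^2 + 4*k + 5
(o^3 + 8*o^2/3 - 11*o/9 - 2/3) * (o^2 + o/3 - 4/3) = o^5 + 3*o^4 - 5*o^3/3 - 125*o^2/27 + 38*o/27 + 8/9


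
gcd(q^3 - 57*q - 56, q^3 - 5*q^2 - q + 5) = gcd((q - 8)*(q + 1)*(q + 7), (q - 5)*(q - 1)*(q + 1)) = q + 1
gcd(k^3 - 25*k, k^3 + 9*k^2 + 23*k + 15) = k + 5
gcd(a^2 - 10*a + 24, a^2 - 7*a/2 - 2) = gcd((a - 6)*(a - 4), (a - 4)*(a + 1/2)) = a - 4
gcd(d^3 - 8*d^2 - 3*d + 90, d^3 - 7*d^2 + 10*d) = d - 5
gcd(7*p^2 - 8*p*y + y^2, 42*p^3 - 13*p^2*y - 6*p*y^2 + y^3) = -7*p + y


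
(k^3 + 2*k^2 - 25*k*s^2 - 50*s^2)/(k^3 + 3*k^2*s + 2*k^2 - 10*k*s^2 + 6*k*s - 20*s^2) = (-k + 5*s)/(-k + 2*s)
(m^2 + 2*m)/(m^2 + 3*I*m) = (m + 2)/(m + 3*I)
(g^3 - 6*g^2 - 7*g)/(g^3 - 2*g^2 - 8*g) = (-g^2 + 6*g + 7)/(-g^2 + 2*g + 8)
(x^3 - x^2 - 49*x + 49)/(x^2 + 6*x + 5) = (x^3 - x^2 - 49*x + 49)/(x^2 + 6*x + 5)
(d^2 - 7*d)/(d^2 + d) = (d - 7)/(d + 1)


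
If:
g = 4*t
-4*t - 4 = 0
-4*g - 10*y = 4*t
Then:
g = -4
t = -1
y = 2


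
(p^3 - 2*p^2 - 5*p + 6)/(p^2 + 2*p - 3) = (p^2 - p - 6)/(p + 3)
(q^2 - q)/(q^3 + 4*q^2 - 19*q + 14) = q/(q^2 + 5*q - 14)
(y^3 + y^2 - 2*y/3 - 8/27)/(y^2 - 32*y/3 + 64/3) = (27*y^3 + 27*y^2 - 18*y - 8)/(9*(3*y^2 - 32*y + 64))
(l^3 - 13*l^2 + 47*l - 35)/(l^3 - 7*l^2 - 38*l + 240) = (l^2 - 8*l + 7)/(l^2 - 2*l - 48)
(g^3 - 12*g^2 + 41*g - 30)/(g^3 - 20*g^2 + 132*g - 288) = (g^2 - 6*g + 5)/(g^2 - 14*g + 48)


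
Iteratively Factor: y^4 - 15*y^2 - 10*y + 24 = (y - 1)*(y^3 + y^2 - 14*y - 24) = (y - 1)*(y + 2)*(y^2 - y - 12) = (y - 4)*(y - 1)*(y + 2)*(y + 3)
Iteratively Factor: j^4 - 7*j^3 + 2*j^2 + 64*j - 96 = (j - 4)*(j^3 - 3*j^2 - 10*j + 24) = (j - 4)*(j - 2)*(j^2 - j - 12) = (j - 4)*(j - 2)*(j + 3)*(j - 4)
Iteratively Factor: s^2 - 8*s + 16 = (s - 4)*(s - 4)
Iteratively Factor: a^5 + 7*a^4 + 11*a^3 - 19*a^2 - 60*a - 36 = (a + 3)*(a^4 + 4*a^3 - a^2 - 16*a - 12) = (a - 2)*(a + 3)*(a^3 + 6*a^2 + 11*a + 6) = (a - 2)*(a + 3)^2*(a^2 + 3*a + 2) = (a - 2)*(a + 1)*(a + 3)^2*(a + 2)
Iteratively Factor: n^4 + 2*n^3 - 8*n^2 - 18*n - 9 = (n - 3)*(n^3 + 5*n^2 + 7*n + 3) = (n - 3)*(n + 1)*(n^2 + 4*n + 3) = (n - 3)*(n + 1)^2*(n + 3)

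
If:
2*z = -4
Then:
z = -2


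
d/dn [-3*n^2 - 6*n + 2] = -6*n - 6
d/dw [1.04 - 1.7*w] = -1.70000000000000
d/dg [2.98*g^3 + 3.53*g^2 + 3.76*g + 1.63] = 8.94*g^2 + 7.06*g + 3.76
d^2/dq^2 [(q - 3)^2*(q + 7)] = 6*q + 2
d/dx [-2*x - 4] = -2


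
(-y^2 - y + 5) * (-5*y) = 5*y^3 + 5*y^2 - 25*y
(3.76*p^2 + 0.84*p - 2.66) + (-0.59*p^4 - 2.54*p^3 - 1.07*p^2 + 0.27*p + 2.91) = -0.59*p^4 - 2.54*p^3 + 2.69*p^2 + 1.11*p + 0.25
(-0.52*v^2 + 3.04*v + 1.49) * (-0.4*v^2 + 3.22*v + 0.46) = 0.208*v^4 - 2.8904*v^3 + 8.9536*v^2 + 6.1962*v + 0.6854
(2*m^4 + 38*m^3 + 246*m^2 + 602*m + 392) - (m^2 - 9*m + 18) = 2*m^4 + 38*m^3 + 245*m^2 + 611*m + 374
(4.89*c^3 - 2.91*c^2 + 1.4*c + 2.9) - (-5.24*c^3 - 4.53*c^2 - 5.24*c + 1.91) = 10.13*c^3 + 1.62*c^2 + 6.64*c + 0.99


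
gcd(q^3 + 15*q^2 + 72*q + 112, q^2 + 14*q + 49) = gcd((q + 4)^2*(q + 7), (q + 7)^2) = q + 7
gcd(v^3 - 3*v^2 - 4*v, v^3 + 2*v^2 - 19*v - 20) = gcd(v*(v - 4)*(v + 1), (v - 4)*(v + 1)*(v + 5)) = v^2 - 3*v - 4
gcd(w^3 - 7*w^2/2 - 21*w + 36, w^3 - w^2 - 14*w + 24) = w + 4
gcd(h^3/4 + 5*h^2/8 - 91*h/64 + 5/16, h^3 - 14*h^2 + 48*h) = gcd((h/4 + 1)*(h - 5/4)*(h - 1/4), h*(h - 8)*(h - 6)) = 1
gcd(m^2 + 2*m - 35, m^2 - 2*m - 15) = m - 5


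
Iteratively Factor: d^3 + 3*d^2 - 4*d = (d + 4)*(d^2 - d) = (d - 1)*(d + 4)*(d)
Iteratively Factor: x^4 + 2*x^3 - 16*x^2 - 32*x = (x + 2)*(x^3 - 16*x) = (x - 4)*(x + 2)*(x^2 + 4*x) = x*(x - 4)*(x + 2)*(x + 4)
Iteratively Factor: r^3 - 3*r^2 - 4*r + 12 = (r - 2)*(r^2 - r - 6) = (r - 2)*(r + 2)*(r - 3)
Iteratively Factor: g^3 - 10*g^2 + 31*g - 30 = (g - 2)*(g^2 - 8*g + 15) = (g - 5)*(g - 2)*(g - 3)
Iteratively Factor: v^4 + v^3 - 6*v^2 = (v)*(v^3 + v^2 - 6*v) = v^2*(v^2 + v - 6) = v^2*(v - 2)*(v + 3)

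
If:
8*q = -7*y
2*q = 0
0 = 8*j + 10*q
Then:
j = 0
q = 0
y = 0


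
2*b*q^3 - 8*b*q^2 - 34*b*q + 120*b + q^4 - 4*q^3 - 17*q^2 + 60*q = (2*b + q)*(q - 5)*(q - 3)*(q + 4)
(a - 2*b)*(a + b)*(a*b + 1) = a^3*b - a^2*b^2 + a^2 - 2*a*b^3 - a*b - 2*b^2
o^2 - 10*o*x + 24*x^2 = (o - 6*x)*(o - 4*x)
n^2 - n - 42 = (n - 7)*(n + 6)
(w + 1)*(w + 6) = w^2 + 7*w + 6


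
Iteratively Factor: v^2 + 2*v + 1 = (v + 1)*(v + 1)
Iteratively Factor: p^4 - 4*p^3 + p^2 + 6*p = (p - 2)*(p^3 - 2*p^2 - 3*p) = (p - 2)*(p + 1)*(p^2 - 3*p) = p*(p - 2)*(p + 1)*(p - 3)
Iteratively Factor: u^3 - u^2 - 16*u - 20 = (u + 2)*(u^2 - 3*u - 10) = (u + 2)^2*(u - 5)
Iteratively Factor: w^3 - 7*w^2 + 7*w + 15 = (w - 5)*(w^2 - 2*w - 3) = (w - 5)*(w + 1)*(w - 3)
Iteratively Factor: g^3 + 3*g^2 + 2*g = (g + 2)*(g^2 + g) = (g + 1)*(g + 2)*(g)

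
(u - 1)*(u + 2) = u^2 + u - 2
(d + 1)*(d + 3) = d^2 + 4*d + 3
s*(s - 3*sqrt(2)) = s^2 - 3*sqrt(2)*s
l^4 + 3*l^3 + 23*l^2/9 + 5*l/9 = l*(l + 1/3)*(l + 1)*(l + 5/3)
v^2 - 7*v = v*(v - 7)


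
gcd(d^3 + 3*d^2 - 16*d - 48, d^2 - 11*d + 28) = d - 4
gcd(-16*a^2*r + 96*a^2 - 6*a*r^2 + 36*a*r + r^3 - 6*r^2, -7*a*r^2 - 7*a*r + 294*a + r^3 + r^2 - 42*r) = r - 6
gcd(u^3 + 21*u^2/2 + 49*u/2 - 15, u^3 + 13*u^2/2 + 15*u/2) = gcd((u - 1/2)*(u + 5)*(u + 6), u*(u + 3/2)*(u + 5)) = u + 5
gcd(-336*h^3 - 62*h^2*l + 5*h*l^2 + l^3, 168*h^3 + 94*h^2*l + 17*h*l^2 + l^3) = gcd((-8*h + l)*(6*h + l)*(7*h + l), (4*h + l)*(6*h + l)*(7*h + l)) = 42*h^2 + 13*h*l + l^2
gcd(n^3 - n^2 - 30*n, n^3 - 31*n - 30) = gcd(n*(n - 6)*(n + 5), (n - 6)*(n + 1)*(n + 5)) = n^2 - n - 30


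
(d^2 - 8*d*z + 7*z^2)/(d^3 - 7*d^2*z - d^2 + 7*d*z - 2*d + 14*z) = (d - z)/(d^2 - d - 2)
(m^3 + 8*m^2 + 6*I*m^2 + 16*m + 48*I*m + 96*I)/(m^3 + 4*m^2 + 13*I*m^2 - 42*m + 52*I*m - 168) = (m + 4)/(m + 7*I)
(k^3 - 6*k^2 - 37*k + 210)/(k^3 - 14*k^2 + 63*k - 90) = (k^2 - k - 42)/(k^2 - 9*k + 18)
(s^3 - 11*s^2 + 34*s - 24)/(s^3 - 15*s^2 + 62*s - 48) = (s - 4)/(s - 8)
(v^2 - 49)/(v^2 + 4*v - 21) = (v - 7)/(v - 3)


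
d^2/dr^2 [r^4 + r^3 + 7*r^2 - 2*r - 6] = 12*r^2 + 6*r + 14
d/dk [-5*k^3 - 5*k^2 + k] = -15*k^2 - 10*k + 1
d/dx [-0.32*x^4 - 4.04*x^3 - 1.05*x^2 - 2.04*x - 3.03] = -1.28*x^3 - 12.12*x^2 - 2.1*x - 2.04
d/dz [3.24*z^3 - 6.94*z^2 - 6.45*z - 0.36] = 9.72*z^2 - 13.88*z - 6.45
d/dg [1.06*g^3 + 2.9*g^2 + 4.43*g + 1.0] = 3.18*g^2 + 5.8*g + 4.43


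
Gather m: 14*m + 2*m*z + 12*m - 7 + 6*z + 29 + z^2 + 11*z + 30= m*(2*z + 26) + z^2 + 17*z + 52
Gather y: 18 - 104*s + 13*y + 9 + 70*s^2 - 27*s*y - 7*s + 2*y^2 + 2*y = 70*s^2 - 111*s + 2*y^2 + y*(15 - 27*s) + 27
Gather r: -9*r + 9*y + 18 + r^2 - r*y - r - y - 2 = r^2 + r*(-y - 10) + 8*y + 16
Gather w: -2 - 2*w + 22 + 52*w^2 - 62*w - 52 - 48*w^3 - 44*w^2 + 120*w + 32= -48*w^3 + 8*w^2 + 56*w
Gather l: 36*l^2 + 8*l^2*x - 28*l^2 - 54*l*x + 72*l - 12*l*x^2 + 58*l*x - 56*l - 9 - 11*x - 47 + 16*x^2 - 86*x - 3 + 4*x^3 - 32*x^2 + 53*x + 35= l^2*(8*x + 8) + l*(-12*x^2 + 4*x + 16) + 4*x^3 - 16*x^2 - 44*x - 24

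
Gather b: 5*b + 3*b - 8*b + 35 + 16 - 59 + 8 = 0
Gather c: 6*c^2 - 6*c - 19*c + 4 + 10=6*c^2 - 25*c + 14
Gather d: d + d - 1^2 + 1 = 2*d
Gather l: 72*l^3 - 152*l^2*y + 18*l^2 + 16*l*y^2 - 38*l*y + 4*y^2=72*l^3 + l^2*(18 - 152*y) + l*(16*y^2 - 38*y) + 4*y^2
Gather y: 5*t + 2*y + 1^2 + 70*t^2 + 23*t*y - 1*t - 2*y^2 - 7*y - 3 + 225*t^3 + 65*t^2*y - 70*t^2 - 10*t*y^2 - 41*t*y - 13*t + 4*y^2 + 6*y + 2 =225*t^3 - 9*t + y^2*(2 - 10*t) + y*(65*t^2 - 18*t + 1)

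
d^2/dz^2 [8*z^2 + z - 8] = 16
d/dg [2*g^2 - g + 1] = 4*g - 1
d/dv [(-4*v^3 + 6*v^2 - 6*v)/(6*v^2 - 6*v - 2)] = 3*(-2*v^4 + 4*v^3 + 2*v^2 - 2*v + 1)/(9*v^4 - 18*v^3 + 3*v^2 + 6*v + 1)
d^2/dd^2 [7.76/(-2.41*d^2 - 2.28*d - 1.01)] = (90.141712*d^2 + 85.279296*d - 7.76*(4.82*d + 2.28)*(9.64*d + 4.56) + 37.777232)/(2.41*d^2 + 2.28*d + 1.01)^3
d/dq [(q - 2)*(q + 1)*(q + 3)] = 3*q^2 + 4*q - 5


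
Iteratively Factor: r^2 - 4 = (r - 2)*(r + 2)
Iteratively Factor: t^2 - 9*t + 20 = (t - 4)*(t - 5)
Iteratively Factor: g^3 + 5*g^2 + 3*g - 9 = (g + 3)*(g^2 + 2*g - 3) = (g - 1)*(g + 3)*(g + 3)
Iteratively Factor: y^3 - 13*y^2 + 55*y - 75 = (y - 5)*(y^2 - 8*y + 15) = (y - 5)^2*(y - 3)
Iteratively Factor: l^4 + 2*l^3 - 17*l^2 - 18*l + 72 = (l + 4)*(l^3 - 2*l^2 - 9*l + 18) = (l - 2)*(l + 4)*(l^2 - 9) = (l - 2)*(l + 3)*(l + 4)*(l - 3)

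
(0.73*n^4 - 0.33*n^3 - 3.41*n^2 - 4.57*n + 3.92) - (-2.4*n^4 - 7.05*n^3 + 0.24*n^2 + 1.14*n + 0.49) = 3.13*n^4 + 6.72*n^3 - 3.65*n^2 - 5.71*n + 3.43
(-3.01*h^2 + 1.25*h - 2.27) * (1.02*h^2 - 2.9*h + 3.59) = -3.0702*h^4 + 10.004*h^3 - 16.7463*h^2 + 11.0705*h - 8.1493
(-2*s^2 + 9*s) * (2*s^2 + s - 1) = -4*s^4 + 16*s^3 + 11*s^2 - 9*s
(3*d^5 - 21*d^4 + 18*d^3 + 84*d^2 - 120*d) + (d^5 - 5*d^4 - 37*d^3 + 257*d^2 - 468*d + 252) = 4*d^5 - 26*d^4 - 19*d^3 + 341*d^2 - 588*d + 252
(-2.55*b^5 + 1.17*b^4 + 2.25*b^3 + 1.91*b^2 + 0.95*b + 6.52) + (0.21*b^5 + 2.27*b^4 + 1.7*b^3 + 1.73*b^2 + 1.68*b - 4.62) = -2.34*b^5 + 3.44*b^4 + 3.95*b^3 + 3.64*b^2 + 2.63*b + 1.9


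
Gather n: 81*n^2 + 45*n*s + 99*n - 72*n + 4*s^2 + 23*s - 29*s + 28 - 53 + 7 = 81*n^2 + n*(45*s + 27) + 4*s^2 - 6*s - 18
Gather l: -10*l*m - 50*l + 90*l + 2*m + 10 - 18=l*(40 - 10*m) + 2*m - 8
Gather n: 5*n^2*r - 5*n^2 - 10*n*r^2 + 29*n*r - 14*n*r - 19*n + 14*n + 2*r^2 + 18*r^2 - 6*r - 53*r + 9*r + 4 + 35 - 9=n^2*(5*r - 5) + n*(-10*r^2 + 15*r - 5) + 20*r^2 - 50*r + 30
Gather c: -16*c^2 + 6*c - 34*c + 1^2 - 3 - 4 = -16*c^2 - 28*c - 6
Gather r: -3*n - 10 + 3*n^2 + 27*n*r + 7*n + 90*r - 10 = 3*n^2 + 4*n + r*(27*n + 90) - 20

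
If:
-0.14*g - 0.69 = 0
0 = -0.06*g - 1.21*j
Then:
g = -4.93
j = 0.24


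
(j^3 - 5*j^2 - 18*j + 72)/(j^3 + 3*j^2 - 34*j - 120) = (j - 3)/(j + 5)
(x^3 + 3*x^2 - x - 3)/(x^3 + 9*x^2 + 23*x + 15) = (x - 1)/(x + 5)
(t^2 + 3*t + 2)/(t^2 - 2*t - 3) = (t + 2)/(t - 3)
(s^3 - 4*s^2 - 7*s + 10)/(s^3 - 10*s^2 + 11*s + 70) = (s - 1)/(s - 7)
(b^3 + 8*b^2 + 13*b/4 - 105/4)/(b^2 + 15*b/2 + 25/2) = (2*b^2 + 11*b - 21)/(2*(b + 5))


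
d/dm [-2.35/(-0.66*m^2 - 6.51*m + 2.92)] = (-3.102*m - 15.2985)/(0.66*m^2 + 6.51*m - 2.92)^2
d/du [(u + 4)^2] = 2*u + 8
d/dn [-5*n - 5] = -5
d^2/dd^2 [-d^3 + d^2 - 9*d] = 2 - 6*d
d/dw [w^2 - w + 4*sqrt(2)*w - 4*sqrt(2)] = 2*w - 1 + 4*sqrt(2)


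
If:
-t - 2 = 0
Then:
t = -2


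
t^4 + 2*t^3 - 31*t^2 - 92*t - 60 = (t - 6)*(t + 1)*(t + 2)*(t + 5)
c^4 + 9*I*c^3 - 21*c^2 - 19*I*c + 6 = (c + I)^3*(c + 6*I)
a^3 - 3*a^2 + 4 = (a - 2)^2*(a + 1)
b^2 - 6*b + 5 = (b - 5)*(b - 1)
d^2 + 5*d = d*(d + 5)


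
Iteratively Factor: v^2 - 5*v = (v - 5)*(v)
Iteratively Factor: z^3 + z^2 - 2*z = (z - 1)*(z^2 + 2*z) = z*(z - 1)*(z + 2)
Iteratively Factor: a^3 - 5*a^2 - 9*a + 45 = (a - 5)*(a^2 - 9) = (a - 5)*(a + 3)*(a - 3)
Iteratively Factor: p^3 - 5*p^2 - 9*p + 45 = (p - 5)*(p^2 - 9) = (p - 5)*(p + 3)*(p - 3)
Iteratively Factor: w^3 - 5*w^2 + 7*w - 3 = (w - 3)*(w^2 - 2*w + 1) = (w - 3)*(w - 1)*(w - 1)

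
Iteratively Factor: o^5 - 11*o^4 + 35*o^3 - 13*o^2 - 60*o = (o + 1)*(o^4 - 12*o^3 + 47*o^2 - 60*o) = o*(o + 1)*(o^3 - 12*o^2 + 47*o - 60) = o*(o - 5)*(o + 1)*(o^2 - 7*o + 12) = o*(o - 5)*(o - 3)*(o + 1)*(o - 4)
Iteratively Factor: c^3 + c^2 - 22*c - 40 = (c - 5)*(c^2 + 6*c + 8) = (c - 5)*(c + 4)*(c + 2)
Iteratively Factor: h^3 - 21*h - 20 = (h - 5)*(h^2 + 5*h + 4) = (h - 5)*(h + 4)*(h + 1)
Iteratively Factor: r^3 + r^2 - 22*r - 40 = (r - 5)*(r^2 + 6*r + 8) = (r - 5)*(r + 2)*(r + 4)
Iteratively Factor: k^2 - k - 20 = (k + 4)*(k - 5)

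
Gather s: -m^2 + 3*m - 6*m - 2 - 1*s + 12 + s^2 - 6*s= -m^2 - 3*m + s^2 - 7*s + 10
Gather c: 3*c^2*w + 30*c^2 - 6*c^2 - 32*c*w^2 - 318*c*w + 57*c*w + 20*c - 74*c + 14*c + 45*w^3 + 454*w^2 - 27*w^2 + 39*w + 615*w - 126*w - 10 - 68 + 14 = c^2*(3*w + 24) + c*(-32*w^2 - 261*w - 40) + 45*w^3 + 427*w^2 + 528*w - 64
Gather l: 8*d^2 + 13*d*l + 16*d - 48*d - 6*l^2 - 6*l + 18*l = 8*d^2 - 32*d - 6*l^2 + l*(13*d + 12)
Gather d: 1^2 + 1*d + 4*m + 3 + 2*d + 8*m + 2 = 3*d + 12*m + 6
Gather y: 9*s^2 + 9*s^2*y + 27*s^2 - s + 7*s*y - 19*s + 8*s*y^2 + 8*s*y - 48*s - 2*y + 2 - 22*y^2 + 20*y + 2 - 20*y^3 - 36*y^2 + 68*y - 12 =36*s^2 - 68*s - 20*y^3 + y^2*(8*s - 58) + y*(9*s^2 + 15*s + 86) - 8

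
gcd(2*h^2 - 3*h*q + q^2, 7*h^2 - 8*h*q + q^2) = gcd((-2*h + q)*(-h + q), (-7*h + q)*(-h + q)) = -h + q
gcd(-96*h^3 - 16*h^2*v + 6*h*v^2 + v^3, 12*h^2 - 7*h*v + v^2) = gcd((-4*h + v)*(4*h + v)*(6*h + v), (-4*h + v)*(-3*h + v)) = -4*h + v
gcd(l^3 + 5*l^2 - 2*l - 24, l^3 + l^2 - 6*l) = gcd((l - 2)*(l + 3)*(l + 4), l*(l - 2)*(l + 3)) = l^2 + l - 6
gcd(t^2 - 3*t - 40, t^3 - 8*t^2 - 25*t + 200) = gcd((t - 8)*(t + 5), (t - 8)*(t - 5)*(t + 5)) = t^2 - 3*t - 40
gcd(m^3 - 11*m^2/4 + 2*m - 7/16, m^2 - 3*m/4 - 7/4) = m - 7/4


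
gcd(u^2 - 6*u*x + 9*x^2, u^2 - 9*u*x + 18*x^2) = -u + 3*x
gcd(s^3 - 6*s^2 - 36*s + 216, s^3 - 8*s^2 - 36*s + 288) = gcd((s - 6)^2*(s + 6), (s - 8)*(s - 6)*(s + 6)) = s^2 - 36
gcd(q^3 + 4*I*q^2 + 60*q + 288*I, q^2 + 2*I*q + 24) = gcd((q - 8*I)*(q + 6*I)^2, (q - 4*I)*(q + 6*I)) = q + 6*I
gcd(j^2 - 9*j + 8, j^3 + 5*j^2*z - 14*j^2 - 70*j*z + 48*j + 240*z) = j - 8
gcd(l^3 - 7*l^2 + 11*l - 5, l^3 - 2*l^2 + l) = l^2 - 2*l + 1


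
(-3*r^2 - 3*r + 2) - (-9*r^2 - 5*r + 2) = 6*r^2 + 2*r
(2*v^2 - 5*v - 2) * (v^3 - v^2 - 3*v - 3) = 2*v^5 - 7*v^4 - 3*v^3 + 11*v^2 + 21*v + 6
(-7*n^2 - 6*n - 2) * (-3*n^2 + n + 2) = 21*n^4 + 11*n^3 - 14*n^2 - 14*n - 4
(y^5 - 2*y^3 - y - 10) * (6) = 6*y^5 - 12*y^3 - 6*y - 60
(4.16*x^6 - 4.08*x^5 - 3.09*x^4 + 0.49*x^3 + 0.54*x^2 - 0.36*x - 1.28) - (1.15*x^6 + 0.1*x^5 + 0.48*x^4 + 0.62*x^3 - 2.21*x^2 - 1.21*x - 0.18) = 3.01*x^6 - 4.18*x^5 - 3.57*x^4 - 0.13*x^3 + 2.75*x^2 + 0.85*x - 1.1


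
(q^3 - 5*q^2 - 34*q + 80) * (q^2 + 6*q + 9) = q^5 + q^4 - 55*q^3 - 169*q^2 + 174*q + 720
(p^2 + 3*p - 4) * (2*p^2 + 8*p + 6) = 2*p^4 + 14*p^3 + 22*p^2 - 14*p - 24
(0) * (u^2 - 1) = 0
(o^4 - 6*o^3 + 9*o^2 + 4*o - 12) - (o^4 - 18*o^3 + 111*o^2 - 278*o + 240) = 12*o^3 - 102*o^2 + 282*o - 252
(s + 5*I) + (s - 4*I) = 2*s + I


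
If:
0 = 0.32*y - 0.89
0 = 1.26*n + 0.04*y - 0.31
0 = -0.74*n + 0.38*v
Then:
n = 0.16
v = 0.31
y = 2.78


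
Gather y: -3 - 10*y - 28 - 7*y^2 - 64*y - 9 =-7*y^2 - 74*y - 40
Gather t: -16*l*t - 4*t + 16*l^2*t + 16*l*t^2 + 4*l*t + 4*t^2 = t^2*(16*l + 4) + t*(16*l^2 - 12*l - 4)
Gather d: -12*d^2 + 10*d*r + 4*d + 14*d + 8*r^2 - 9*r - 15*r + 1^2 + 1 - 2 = -12*d^2 + d*(10*r + 18) + 8*r^2 - 24*r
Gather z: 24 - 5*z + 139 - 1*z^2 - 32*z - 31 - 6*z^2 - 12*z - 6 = -7*z^2 - 49*z + 126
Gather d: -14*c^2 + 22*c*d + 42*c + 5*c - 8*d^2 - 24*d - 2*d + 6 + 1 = -14*c^2 + 47*c - 8*d^2 + d*(22*c - 26) + 7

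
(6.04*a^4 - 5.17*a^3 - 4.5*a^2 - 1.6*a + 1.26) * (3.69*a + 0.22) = 22.2876*a^5 - 17.7485*a^4 - 17.7424*a^3 - 6.894*a^2 + 4.2974*a + 0.2772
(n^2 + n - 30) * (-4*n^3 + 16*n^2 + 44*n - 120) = -4*n^5 + 12*n^4 + 180*n^3 - 556*n^2 - 1440*n + 3600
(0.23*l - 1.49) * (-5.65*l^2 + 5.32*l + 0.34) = -1.2995*l^3 + 9.6421*l^2 - 7.8486*l - 0.5066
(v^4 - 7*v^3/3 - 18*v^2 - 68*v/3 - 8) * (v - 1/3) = v^5 - 8*v^4/3 - 155*v^3/9 - 50*v^2/3 - 4*v/9 + 8/3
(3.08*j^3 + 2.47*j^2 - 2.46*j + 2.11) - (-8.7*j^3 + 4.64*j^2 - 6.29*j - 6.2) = 11.78*j^3 - 2.17*j^2 + 3.83*j + 8.31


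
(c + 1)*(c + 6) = c^2 + 7*c + 6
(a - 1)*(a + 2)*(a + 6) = a^3 + 7*a^2 + 4*a - 12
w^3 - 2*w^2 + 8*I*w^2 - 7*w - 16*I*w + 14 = (w - 2)*(w + I)*(w + 7*I)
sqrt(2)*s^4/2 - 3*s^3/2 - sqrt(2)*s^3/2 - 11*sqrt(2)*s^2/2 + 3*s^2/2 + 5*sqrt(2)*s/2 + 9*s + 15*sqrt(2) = (s - 3)*(s - 5*sqrt(2)/2)*(s + sqrt(2))*(sqrt(2)*s/2 + sqrt(2))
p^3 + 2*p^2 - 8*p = p*(p - 2)*(p + 4)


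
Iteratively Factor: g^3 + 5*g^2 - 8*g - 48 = (g - 3)*(g^2 + 8*g + 16) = (g - 3)*(g + 4)*(g + 4)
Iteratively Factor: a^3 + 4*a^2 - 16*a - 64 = (a + 4)*(a^2 - 16) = (a - 4)*(a + 4)*(a + 4)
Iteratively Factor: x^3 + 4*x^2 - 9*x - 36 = (x + 3)*(x^2 + x - 12) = (x + 3)*(x + 4)*(x - 3)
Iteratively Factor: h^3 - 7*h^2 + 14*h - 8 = (h - 2)*(h^2 - 5*h + 4) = (h - 2)*(h - 1)*(h - 4)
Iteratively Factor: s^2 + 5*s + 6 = (s + 2)*(s + 3)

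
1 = 1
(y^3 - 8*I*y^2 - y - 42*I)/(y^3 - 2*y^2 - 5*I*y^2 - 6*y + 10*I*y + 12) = (y^2 - 5*I*y + 14)/(y^2 - 2*y*(1 + I) + 4*I)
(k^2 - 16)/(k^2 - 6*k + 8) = (k + 4)/(k - 2)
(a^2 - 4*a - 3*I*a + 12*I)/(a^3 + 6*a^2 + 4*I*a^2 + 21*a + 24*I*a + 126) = (a - 4)/(a^2 + a*(6 + 7*I) + 42*I)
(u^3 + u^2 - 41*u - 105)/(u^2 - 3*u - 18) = (u^2 - 2*u - 35)/(u - 6)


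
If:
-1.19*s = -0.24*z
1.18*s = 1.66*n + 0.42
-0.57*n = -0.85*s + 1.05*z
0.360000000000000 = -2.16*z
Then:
No Solution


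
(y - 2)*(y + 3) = y^2 + y - 6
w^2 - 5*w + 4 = (w - 4)*(w - 1)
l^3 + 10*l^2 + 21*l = l*(l + 3)*(l + 7)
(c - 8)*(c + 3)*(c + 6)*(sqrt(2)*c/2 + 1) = sqrt(2)*c^4/2 + sqrt(2)*c^3/2 + c^3 - 27*sqrt(2)*c^2 + c^2 - 72*sqrt(2)*c - 54*c - 144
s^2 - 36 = (s - 6)*(s + 6)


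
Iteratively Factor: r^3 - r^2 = (r)*(r^2 - r) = r^2*(r - 1)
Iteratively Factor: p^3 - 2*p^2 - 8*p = (p + 2)*(p^2 - 4*p) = p*(p + 2)*(p - 4)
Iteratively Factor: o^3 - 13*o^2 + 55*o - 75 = (o - 5)*(o^2 - 8*o + 15) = (o - 5)^2*(o - 3)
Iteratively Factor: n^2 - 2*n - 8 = (n - 4)*(n + 2)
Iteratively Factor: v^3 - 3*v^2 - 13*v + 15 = (v + 3)*(v^2 - 6*v + 5) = (v - 1)*(v + 3)*(v - 5)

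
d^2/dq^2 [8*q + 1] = 0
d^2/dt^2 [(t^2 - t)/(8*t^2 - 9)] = 2*(-64*t^3 + 216*t^2 - 216*t + 81)/(512*t^6 - 1728*t^4 + 1944*t^2 - 729)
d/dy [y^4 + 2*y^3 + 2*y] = 4*y^3 + 6*y^2 + 2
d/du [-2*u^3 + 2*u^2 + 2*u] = -6*u^2 + 4*u + 2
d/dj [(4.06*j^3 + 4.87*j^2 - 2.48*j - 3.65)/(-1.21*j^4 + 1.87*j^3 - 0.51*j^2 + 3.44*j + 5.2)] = (4.9126*j^6 + 11.7854*j^5 - 20.1799*j^4 + 19.542*j^3 + 99.3005*j^2 + 46.925*j - 0.340000000000002)/(1.4641*j^8 - 4.5254*j^7 + 4.7311*j^6 - 10.2322*j^5 + 0.541700000000001*j^4 + 15.9392*j^3 + 6.5296*j^2 + 35.776*j + 27.04)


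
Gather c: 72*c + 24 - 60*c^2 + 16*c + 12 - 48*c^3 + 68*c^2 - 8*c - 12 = -48*c^3 + 8*c^2 + 80*c + 24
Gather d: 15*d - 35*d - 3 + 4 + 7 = 8 - 20*d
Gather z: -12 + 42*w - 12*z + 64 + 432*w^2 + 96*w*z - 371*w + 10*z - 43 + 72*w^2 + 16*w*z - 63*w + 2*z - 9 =504*w^2 + 112*w*z - 392*w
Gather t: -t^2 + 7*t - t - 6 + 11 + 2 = -t^2 + 6*t + 7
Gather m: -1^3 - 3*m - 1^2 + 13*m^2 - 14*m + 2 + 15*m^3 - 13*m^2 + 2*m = 15*m^3 - 15*m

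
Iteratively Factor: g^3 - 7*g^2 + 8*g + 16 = (g + 1)*(g^2 - 8*g + 16) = (g - 4)*(g + 1)*(g - 4)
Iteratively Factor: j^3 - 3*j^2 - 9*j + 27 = (j - 3)*(j^2 - 9) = (j - 3)*(j + 3)*(j - 3)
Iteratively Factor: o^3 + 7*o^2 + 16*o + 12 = (o + 3)*(o^2 + 4*o + 4) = (o + 2)*(o + 3)*(o + 2)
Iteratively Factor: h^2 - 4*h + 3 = (h - 3)*(h - 1)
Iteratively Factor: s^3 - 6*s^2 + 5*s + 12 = (s + 1)*(s^2 - 7*s + 12) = (s - 3)*(s + 1)*(s - 4)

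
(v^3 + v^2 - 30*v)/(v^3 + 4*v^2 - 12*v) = (v - 5)/(v - 2)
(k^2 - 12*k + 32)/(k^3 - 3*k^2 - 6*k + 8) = (k - 8)/(k^2 + k - 2)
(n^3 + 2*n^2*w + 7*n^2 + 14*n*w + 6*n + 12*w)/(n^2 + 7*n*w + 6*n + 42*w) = (n^2 + 2*n*w + n + 2*w)/(n + 7*w)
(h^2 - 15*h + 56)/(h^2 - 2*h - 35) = (h - 8)/(h + 5)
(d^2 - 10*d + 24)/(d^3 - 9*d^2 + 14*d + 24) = 1/(d + 1)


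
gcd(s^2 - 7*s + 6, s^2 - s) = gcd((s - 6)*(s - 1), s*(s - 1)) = s - 1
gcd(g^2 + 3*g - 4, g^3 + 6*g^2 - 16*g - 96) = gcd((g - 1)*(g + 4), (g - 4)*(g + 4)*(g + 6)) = g + 4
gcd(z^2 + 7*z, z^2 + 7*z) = z^2 + 7*z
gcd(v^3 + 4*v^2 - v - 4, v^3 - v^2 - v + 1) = v^2 - 1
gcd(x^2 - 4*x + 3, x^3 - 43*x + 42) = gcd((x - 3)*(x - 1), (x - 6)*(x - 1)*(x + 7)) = x - 1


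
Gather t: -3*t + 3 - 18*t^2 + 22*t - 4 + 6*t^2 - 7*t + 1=-12*t^2 + 12*t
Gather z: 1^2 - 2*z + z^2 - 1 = z^2 - 2*z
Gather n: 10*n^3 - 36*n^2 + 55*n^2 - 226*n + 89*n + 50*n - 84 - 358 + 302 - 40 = 10*n^3 + 19*n^2 - 87*n - 180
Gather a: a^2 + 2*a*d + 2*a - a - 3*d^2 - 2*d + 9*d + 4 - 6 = a^2 + a*(2*d + 1) - 3*d^2 + 7*d - 2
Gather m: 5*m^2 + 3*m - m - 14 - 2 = 5*m^2 + 2*m - 16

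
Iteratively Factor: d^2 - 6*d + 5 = (d - 1)*(d - 5)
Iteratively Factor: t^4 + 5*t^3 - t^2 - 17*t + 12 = (t - 1)*(t^3 + 6*t^2 + 5*t - 12) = (t - 1)*(t + 3)*(t^2 + 3*t - 4) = (t - 1)^2*(t + 3)*(t + 4)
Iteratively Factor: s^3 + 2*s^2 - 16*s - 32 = (s + 2)*(s^2 - 16) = (s + 2)*(s + 4)*(s - 4)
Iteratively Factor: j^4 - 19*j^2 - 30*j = (j - 5)*(j^3 + 5*j^2 + 6*j) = j*(j - 5)*(j^2 + 5*j + 6) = j*(j - 5)*(j + 3)*(j + 2)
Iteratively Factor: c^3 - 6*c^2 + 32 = (c - 4)*(c^2 - 2*c - 8) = (c - 4)*(c + 2)*(c - 4)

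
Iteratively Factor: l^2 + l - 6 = (l - 2)*(l + 3)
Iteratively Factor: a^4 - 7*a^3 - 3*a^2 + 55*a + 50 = (a + 2)*(a^3 - 9*a^2 + 15*a + 25) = (a - 5)*(a + 2)*(a^2 - 4*a - 5) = (a - 5)^2*(a + 2)*(a + 1)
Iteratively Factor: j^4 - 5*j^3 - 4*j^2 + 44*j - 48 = (j - 4)*(j^3 - j^2 - 8*j + 12) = (j - 4)*(j - 2)*(j^2 + j - 6) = (j - 4)*(j - 2)^2*(j + 3)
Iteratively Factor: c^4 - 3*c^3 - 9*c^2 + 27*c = (c)*(c^3 - 3*c^2 - 9*c + 27) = c*(c + 3)*(c^2 - 6*c + 9) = c*(c - 3)*(c + 3)*(c - 3)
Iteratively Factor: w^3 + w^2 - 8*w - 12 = (w - 3)*(w^2 + 4*w + 4) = (w - 3)*(w + 2)*(w + 2)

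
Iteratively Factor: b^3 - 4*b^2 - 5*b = (b - 5)*(b^2 + b) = b*(b - 5)*(b + 1)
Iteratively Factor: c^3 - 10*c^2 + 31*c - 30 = (c - 5)*(c^2 - 5*c + 6) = (c - 5)*(c - 3)*(c - 2)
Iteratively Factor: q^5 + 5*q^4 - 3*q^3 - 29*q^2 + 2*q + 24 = (q - 2)*(q^4 + 7*q^3 + 11*q^2 - 7*q - 12) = (q - 2)*(q + 3)*(q^3 + 4*q^2 - q - 4) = (q - 2)*(q + 1)*(q + 3)*(q^2 + 3*q - 4) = (q - 2)*(q - 1)*(q + 1)*(q + 3)*(q + 4)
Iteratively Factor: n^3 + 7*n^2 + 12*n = (n)*(n^2 + 7*n + 12) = n*(n + 4)*(n + 3)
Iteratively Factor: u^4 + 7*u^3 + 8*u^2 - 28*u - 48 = (u + 4)*(u^3 + 3*u^2 - 4*u - 12) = (u + 2)*(u + 4)*(u^2 + u - 6) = (u - 2)*(u + 2)*(u + 4)*(u + 3)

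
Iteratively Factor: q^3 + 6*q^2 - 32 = (q + 4)*(q^2 + 2*q - 8) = (q + 4)^2*(q - 2)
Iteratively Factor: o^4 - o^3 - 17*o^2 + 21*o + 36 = (o + 4)*(o^3 - 5*o^2 + 3*o + 9) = (o - 3)*(o + 4)*(o^2 - 2*o - 3) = (o - 3)*(o + 1)*(o + 4)*(o - 3)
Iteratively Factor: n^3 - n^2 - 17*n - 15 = (n + 3)*(n^2 - 4*n - 5) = (n - 5)*(n + 3)*(n + 1)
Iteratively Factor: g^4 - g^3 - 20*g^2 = (g)*(g^3 - g^2 - 20*g) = g*(g - 5)*(g^2 + 4*g) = g*(g - 5)*(g + 4)*(g)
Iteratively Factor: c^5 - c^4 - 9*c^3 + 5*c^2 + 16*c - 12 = (c - 1)*(c^4 - 9*c^2 - 4*c + 12) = (c - 1)^2*(c^3 + c^2 - 8*c - 12) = (c - 1)^2*(c + 2)*(c^2 - c - 6) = (c - 1)^2*(c + 2)^2*(c - 3)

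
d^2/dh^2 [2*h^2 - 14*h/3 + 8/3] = 4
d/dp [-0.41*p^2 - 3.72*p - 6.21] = -0.82*p - 3.72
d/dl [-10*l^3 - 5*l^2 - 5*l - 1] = -30*l^2 - 10*l - 5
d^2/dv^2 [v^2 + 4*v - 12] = 2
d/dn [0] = 0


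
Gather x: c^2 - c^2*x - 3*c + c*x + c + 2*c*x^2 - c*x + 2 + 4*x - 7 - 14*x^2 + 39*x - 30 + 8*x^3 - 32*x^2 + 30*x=c^2 - 2*c + 8*x^3 + x^2*(2*c - 46) + x*(73 - c^2) - 35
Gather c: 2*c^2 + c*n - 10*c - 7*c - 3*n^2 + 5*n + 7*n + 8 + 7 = 2*c^2 + c*(n - 17) - 3*n^2 + 12*n + 15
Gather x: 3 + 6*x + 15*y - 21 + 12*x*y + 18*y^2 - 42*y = x*(12*y + 6) + 18*y^2 - 27*y - 18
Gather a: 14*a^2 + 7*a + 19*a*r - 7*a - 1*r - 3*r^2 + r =14*a^2 + 19*a*r - 3*r^2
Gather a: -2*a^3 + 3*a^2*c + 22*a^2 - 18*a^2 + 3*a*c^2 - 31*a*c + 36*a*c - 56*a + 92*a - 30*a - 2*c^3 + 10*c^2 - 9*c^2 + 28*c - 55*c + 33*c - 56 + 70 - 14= -2*a^3 + a^2*(3*c + 4) + a*(3*c^2 + 5*c + 6) - 2*c^3 + c^2 + 6*c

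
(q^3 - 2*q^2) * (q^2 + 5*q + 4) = q^5 + 3*q^4 - 6*q^3 - 8*q^2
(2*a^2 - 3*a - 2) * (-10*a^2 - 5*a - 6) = -20*a^4 + 20*a^3 + 23*a^2 + 28*a + 12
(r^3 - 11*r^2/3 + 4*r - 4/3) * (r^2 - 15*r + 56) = r^5 - 56*r^4/3 + 115*r^3 - 800*r^2/3 + 244*r - 224/3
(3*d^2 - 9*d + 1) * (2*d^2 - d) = 6*d^4 - 21*d^3 + 11*d^2 - d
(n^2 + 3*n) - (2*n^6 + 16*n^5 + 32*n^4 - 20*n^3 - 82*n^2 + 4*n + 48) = -2*n^6 - 16*n^5 - 32*n^4 + 20*n^3 + 83*n^2 - n - 48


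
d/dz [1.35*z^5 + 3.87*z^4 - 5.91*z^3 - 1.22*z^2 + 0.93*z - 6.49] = 6.75*z^4 + 15.48*z^3 - 17.73*z^2 - 2.44*z + 0.93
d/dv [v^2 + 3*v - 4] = 2*v + 3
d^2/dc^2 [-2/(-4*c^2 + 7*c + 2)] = 4*(16*c^2 - 28*c - (8*c - 7)^2 - 8)/(-4*c^2 + 7*c + 2)^3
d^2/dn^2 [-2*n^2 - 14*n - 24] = -4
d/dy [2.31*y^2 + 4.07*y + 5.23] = 4.62*y + 4.07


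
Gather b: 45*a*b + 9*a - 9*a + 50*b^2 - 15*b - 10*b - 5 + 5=50*b^2 + b*(45*a - 25)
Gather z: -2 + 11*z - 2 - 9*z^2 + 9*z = -9*z^2 + 20*z - 4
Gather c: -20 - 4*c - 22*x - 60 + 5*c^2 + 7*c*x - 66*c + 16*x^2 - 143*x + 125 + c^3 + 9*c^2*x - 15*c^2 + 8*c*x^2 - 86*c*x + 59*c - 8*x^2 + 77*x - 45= c^3 + c^2*(9*x - 10) + c*(8*x^2 - 79*x - 11) + 8*x^2 - 88*x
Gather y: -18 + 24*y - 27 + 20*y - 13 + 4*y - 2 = 48*y - 60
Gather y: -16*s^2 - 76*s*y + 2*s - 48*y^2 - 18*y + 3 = -16*s^2 + 2*s - 48*y^2 + y*(-76*s - 18) + 3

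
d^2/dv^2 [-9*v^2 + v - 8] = -18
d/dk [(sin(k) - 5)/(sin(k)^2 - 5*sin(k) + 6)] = (10*sin(k) + cos(k)^2 - 20)*cos(k)/(sin(k)^2 - 5*sin(k) + 6)^2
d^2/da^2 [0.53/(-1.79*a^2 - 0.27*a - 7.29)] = (3.396346*a^2 + 0.512298*a - 0.53*(3.58*a + 0.27)*(7.16*a + 0.54) + 13.832046)/(1.79*a^2 + 0.27*a + 7.29)^3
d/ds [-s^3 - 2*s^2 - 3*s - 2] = -3*s^2 - 4*s - 3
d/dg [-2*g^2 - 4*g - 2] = -4*g - 4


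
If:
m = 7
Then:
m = 7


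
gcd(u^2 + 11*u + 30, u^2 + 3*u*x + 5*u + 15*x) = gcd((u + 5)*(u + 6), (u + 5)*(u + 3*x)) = u + 5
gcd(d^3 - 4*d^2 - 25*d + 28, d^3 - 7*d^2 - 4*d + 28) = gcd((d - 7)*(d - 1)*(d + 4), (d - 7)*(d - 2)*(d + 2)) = d - 7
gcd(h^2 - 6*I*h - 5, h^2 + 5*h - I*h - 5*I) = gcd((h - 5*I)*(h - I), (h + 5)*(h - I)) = h - I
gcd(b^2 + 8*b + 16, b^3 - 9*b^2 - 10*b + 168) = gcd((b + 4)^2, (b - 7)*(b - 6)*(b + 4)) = b + 4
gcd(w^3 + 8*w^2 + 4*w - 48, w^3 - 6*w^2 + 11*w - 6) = w - 2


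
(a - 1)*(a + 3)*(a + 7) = a^3 + 9*a^2 + 11*a - 21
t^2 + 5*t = t*(t + 5)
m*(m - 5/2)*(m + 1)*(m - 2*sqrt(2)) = m^4 - 2*sqrt(2)*m^3 - 3*m^3/2 - 5*m^2/2 + 3*sqrt(2)*m^2 + 5*sqrt(2)*m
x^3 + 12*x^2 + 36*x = x*(x + 6)^2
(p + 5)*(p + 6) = p^2 + 11*p + 30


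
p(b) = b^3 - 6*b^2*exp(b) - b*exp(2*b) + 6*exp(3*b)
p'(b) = -6*b^2*exp(b) + 3*b^2 - 2*b*exp(2*b) - 12*b*exp(b) + 18*exp(3*b) - exp(2*b)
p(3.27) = 105373.04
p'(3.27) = 319961.48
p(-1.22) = -4.19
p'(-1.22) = 6.74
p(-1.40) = -5.47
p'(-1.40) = 7.50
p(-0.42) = 1.11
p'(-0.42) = 8.18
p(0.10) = 7.91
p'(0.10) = 21.47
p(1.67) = 768.07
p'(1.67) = 2388.83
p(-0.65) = -0.57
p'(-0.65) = 6.66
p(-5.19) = -140.70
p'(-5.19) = 80.26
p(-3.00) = -29.68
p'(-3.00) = 26.12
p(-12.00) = -1728.01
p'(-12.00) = 432.00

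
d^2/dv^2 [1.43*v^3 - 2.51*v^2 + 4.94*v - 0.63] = 8.58*v - 5.02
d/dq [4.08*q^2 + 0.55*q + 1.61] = 8.16*q + 0.55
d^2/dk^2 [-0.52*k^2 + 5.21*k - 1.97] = -1.04000000000000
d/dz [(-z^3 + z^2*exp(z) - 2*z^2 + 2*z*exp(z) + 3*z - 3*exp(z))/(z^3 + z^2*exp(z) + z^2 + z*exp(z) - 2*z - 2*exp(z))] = (2*z^3*exp(z) + 8*z^2*exp(z) + z^2 + 2*z*exp(z) - exp(2*z) - 12*exp(z))/(z^4 + 2*z^3*exp(z) + 4*z^3 + z^2*exp(2*z) + 8*z^2*exp(z) + 4*z^2 + 4*z*exp(2*z) + 8*z*exp(z) + 4*exp(2*z))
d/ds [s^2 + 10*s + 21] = 2*s + 10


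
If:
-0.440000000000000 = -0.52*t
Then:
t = 0.85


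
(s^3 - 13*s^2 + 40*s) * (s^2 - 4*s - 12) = s^5 - 17*s^4 + 80*s^3 - 4*s^2 - 480*s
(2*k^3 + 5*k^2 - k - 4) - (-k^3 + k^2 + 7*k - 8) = 3*k^3 + 4*k^2 - 8*k + 4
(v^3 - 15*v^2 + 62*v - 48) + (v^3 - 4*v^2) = 2*v^3 - 19*v^2 + 62*v - 48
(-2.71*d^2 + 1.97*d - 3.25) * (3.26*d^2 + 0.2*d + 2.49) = -8.8346*d^4 + 5.8802*d^3 - 16.9489*d^2 + 4.2553*d - 8.0925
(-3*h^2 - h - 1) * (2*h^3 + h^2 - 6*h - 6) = -6*h^5 - 5*h^4 + 15*h^3 + 23*h^2 + 12*h + 6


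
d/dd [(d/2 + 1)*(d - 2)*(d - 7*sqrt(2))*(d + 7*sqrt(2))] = 2*d*(d^2 - 51)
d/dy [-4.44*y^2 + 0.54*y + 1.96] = 0.54 - 8.88*y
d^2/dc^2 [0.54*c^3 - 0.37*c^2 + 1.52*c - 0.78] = 3.24*c - 0.74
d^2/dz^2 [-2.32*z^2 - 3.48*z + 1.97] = -4.64000000000000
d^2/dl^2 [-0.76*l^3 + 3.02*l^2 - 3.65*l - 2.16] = 6.04 - 4.56*l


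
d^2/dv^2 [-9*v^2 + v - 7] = -18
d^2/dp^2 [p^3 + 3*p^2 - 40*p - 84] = 6*p + 6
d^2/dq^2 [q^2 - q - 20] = 2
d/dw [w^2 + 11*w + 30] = 2*w + 11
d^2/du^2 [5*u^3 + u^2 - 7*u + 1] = 30*u + 2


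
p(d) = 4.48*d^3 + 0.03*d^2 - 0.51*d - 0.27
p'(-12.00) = 1934.13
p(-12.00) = -7731.27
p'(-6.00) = 482.97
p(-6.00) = -963.81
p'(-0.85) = 9.15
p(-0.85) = -2.57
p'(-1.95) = 50.48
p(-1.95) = -32.38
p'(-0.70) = 6.03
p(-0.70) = -1.43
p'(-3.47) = 161.11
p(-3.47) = -185.32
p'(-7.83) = 823.01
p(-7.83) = -2145.06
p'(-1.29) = 21.78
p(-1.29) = -9.18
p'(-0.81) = 8.26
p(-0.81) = -2.22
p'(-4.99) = 333.85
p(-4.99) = -553.62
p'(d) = 13.44*d^2 + 0.06*d - 0.51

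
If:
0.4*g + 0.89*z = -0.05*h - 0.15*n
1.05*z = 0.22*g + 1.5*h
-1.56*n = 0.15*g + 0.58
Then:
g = 0.147442632952581 - 2.44551401552385*z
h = 1.0586753889435*z - 0.0216249194997119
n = 0.235145578415754*z - 0.385972048040312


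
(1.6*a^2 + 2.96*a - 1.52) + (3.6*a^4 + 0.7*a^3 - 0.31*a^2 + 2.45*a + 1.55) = 3.6*a^4 + 0.7*a^3 + 1.29*a^2 + 5.41*a + 0.03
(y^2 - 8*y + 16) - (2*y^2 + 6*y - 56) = -y^2 - 14*y + 72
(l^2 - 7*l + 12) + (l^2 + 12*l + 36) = 2*l^2 + 5*l + 48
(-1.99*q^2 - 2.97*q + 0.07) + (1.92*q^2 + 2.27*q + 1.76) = -0.0700000000000001*q^2 - 0.7*q + 1.83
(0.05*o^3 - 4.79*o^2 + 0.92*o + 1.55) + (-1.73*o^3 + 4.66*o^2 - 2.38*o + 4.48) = -1.68*o^3 - 0.13*o^2 - 1.46*o + 6.03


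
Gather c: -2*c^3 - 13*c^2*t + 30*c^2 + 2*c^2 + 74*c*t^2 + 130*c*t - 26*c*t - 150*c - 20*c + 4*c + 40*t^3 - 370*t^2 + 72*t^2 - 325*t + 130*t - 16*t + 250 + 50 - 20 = -2*c^3 + c^2*(32 - 13*t) + c*(74*t^2 + 104*t - 166) + 40*t^3 - 298*t^2 - 211*t + 280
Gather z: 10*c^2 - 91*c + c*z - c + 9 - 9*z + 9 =10*c^2 - 92*c + z*(c - 9) + 18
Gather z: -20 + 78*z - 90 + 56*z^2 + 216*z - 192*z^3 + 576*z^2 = -192*z^3 + 632*z^2 + 294*z - 110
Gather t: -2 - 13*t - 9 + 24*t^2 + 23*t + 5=24*t^2 + 10*t - 6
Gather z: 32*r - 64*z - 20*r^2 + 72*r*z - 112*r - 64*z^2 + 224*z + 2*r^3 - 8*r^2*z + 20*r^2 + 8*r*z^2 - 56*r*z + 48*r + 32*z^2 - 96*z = 2*r^3 - 32*r + z^2*(8*r - 32) + z*(-8*r^2 + 16*r + 64)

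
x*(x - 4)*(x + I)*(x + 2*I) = x^4 - 4*x^3 + 3*I*x^3 - 2*x^2 - 12*I*x^2 + 8*x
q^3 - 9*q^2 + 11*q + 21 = (q - 7)*(q - 3)*(q + 1)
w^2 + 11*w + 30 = (w + 5)*(w + 6)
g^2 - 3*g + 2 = (g - 2)*(g - 1)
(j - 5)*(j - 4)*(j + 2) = j^3 - 7*j^2 + 2*j + 40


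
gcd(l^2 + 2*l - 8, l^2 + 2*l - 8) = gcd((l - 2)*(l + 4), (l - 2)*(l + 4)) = l^2 + 2*l - 8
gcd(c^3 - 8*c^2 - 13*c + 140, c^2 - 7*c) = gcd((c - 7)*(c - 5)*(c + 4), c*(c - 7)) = c - 7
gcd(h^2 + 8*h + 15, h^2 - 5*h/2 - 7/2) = 1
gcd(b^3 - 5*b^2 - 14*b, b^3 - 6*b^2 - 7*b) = b^2 - 7*b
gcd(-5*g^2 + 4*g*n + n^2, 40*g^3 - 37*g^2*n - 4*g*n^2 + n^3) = 5*g^2 - 4*g*n - n^2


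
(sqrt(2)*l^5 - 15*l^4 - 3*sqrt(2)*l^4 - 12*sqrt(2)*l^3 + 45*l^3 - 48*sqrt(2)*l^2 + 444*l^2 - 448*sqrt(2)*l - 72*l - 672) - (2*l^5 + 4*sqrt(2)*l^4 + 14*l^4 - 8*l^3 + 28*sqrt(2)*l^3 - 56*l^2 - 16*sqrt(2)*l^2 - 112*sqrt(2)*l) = -2*l^5 + sqrt(2)*l^5 - 29*l^4 - 7*sqrt(2)*l^4 - 40*sqrt(2)*l^3 + 53*l^3 - 32*sqrt(2)*l^2 + 500*l^2 - 336*sqrt(2)*l - 72*l - 672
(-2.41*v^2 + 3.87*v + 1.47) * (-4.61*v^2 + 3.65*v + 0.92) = 11.1101*v^4 - 26.6372*v^3 + 5.1316*v^2 + 8.9259*v + 1.3524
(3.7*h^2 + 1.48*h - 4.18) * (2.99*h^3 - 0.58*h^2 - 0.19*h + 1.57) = 11.063*h^5 + 2.2792*h^4 - 14.0596*h^3 + 7.9522*h^2 + 3.1178*h - 6.5626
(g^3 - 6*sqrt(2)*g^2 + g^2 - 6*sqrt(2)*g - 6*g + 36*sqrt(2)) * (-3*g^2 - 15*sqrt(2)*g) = -3*g^5 - 3*g^4 + 3*sqrt(2)*g^4 + 3*sqrt(2)*g^3 + 198*g^3 - 18*sqrt(2)*g^2 + 180*g^2 - 1080*g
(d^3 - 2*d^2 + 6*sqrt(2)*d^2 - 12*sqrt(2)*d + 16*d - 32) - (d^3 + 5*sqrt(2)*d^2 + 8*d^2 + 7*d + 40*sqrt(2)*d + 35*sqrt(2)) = -10*d^2 + sqrt(2)*d^2 - 52*sqrt(2)*d + 9*d - 35*sqrt(2) - 32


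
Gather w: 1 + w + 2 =w + 3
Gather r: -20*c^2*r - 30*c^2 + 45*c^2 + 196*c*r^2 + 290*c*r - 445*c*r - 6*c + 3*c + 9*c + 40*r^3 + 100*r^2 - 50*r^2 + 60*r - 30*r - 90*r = 15*c^2 + 6*c + 40*r^3 + r^2*(196*c + 50) + r*(-20*c^2 - 155*c - 60)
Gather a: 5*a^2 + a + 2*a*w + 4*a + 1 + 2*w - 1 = 5*a^2 + a*(2*w + 5) + 2*w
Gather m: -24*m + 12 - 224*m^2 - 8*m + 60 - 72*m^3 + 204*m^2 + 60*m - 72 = -72*m^3 - 20*m^2 + 28*m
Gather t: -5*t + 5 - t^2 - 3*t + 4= -t^2 - 8*t + 9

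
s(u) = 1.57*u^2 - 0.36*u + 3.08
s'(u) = 3.14*u - 0.36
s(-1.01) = 5.05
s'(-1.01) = -3.53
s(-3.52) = 23.80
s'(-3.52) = -11.41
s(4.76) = 36.94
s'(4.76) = 14.59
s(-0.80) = 4.37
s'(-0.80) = -2.87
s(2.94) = 15.59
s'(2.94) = 8.87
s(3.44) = 20.42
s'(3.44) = 10.44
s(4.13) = 28.37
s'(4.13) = 12.61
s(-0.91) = 4.71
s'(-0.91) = -3.22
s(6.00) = 57.44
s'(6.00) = 18.48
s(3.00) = 16.13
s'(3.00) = 9.06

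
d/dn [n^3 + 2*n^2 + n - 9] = 3*n^2 + 4*n + 1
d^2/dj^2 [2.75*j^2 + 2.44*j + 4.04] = 5.50000000000000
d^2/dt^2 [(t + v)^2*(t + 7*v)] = 6*t + 18*v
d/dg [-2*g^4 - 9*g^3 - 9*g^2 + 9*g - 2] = -8*g^3 - 27*g^2 - 18*g + 9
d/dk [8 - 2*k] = -2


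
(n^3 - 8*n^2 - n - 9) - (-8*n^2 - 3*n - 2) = n^3 + 2*n - 7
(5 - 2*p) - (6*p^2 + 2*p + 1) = -6*p^2 - 4*p + 4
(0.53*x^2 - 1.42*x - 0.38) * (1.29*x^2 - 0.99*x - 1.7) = 0.6837*x^4 - 2.3565*x^3 + 0.0145999999999999*x^2 + 2.7902*x + 0.646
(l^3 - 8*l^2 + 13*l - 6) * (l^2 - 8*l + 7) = l^5 - 16*l^4 + 84*l^3 - 166*l^2 + 139*l - 42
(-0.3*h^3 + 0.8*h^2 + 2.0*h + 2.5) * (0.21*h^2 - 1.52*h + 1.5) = -0.063*h^5 + 0.624*h^4 - 1.246*h^3 - 1.315*h^2 - 0.8*h + 3.75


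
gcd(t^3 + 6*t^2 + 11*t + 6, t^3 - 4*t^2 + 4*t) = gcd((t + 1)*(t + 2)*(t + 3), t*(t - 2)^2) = 1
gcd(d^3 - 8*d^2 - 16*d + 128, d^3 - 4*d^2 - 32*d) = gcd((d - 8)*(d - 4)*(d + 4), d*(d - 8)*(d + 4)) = d^2 - 4*d - 32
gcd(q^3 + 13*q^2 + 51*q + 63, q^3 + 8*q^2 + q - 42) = q^2 + 10*q + 21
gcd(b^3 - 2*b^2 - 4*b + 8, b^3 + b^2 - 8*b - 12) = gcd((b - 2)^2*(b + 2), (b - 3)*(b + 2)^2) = b + 2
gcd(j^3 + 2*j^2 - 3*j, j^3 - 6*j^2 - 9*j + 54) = j + 3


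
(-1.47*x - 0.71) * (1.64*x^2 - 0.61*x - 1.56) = -2.4108*x^3 - 0.2677*x^2 + 2.7263*x + 1.1076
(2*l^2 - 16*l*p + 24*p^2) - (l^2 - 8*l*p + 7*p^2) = l^2 - 8*l*p + 17*p^2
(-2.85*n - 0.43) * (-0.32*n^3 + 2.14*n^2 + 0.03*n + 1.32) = 0.912*n^4 - 5.9614*n^3 - 1.0057*n^2 - 3.7749*n - 0.5676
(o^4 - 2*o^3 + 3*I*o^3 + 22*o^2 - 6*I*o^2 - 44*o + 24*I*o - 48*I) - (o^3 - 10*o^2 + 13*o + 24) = o^4 - 3*o^3 + 3*I*o^3 + 32*o^2 - 6*I*o^2 - 57*o + 24*I*o - 24 - 48*I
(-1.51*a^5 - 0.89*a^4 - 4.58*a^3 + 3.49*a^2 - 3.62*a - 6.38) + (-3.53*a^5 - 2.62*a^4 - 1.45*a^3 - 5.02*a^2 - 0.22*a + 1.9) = -5.04*a^5 - 3.51*a^4 - 6.03*a^3 - 1.53*a^2 - 3.84*a - 4.48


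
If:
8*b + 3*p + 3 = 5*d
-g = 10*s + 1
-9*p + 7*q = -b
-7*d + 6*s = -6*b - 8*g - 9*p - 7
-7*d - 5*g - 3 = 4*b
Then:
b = -59*s/79 - 27/79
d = 598*s/79 + 38/79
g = -10*s - 1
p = 1154*s/79 + 169/237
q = 10445*s/553 + 534/553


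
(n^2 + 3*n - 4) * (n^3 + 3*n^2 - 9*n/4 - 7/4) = n^5 + 6*n^4 + 11*n^3/4 - 41*n^2/2 + 15*n/4 + 7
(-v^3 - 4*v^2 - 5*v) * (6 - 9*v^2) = 9*v^5 + 36*v^4 + 39*v^3 - 24*v^2 - 30*v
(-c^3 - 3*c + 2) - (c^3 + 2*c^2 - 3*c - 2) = -2*c^3 - 2*c^2 + 4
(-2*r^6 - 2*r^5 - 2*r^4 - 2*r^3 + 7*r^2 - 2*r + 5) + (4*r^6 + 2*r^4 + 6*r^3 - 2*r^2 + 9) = 2*r^6 - 2*r^5 + 4*r^3 + 5*r^2 - 2*r + 14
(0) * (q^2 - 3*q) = 0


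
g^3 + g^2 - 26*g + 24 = (g - 4)*(g - 1)*(g + 6)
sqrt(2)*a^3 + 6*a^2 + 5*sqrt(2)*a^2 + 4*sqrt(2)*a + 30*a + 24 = (a + 4)*(a + 3*sqrt(2))*(sqrt(2)*a + sqrt(2))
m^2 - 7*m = m*(m - 7)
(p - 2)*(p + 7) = p^2 + 5*p - 14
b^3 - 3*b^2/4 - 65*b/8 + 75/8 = (b - 5/2)*(b - 5/4)*(b + 3)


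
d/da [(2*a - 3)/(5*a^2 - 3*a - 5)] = (-10*a^2 + 30*a - 19)/(25*a^4 - 30*a^3 - 41*a^2 + 30*a + 25)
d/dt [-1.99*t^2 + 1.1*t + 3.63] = 1.1 - 3.98*t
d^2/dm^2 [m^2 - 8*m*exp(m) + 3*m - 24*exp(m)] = -8*m*exp(m) - 40*exp(m) + 2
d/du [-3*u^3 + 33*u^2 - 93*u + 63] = -9*u^2 + 66*u - 93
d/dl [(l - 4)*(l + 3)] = 2*l - 1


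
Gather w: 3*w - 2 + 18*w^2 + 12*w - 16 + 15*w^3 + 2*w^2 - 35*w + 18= 15*w^3 + 20*w^2 - 20*w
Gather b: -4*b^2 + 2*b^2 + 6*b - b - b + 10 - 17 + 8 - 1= -2*b^2 + 4*b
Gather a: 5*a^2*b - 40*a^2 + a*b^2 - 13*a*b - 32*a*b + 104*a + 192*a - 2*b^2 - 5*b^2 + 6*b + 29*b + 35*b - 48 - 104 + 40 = a^2*(5*b - 40) + a*(b^2 - 45*b + 296) - 7*b^2 + 70*b - 112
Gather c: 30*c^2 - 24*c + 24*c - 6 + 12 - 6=30*c^2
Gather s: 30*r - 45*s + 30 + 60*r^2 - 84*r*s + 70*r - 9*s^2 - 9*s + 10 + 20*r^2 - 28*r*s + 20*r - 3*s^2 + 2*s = 80*r^2 + 120*r - 12*s^2 + s*(-112*r - 52) + 40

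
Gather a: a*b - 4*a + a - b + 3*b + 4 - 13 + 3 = a*(b - 3) + 2*b - 6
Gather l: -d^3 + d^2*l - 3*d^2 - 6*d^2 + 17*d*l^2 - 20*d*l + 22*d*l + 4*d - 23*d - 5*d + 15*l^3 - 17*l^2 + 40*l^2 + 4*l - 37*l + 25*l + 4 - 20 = -d^3 - 9*d^2 - 24*d + 15*l^3 + l^2*(17*d + 23) + l*(d^2 + 2*d - 8) - 16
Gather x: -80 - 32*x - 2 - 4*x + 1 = -36*x - 81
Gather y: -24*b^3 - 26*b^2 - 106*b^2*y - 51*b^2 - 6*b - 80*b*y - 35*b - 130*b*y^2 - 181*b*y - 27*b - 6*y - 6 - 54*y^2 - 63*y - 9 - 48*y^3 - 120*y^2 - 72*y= -24*b^3 - 77*b^2 - 68*b - 48*y^3 + y^2*(-130*b - 174) + y*(-106*b^2 - 261*b - 141) - 15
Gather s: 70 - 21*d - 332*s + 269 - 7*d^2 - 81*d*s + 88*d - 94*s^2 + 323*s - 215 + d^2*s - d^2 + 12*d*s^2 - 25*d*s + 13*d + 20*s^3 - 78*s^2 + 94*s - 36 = -8*d^2 + 80*d + 20*s^3 + s^2*(12*d - 172) + s*(d^2 - 106*d + 85) + 88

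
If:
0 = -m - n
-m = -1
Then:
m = 1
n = -1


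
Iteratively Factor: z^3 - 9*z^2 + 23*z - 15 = (z - 5)*(z^2 - 4*z + 3) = (z - 5)*(z - 1)*(z - 3)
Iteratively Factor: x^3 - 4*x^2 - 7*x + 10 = (x - 1)*(x^2 - 3*x - 10) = (x - 1)*(x + 2)*(x - 5)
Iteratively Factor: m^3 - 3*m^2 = (m)*(m^2 - 3*m) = m*(m - 3)*(m)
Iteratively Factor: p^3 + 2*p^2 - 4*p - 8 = (p + 2)*(p^2 - 4) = (p - 2)*(p + 2)*(p + 2)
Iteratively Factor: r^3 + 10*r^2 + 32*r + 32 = (r + 4)*(r^2 + 6*r + 8) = (r + 4)^2*(r + 2)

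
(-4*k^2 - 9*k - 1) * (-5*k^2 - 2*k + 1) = 20*k^4 + 53*k^3 + 19*k^2 - 7*k - 1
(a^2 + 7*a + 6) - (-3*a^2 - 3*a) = 4*a^2 + 10*a + 6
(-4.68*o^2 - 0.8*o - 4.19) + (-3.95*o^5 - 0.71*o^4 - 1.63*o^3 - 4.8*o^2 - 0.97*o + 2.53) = -3.95*o^5 - 0.71*o^4 - 1.63*o^3 - 9.48*o^2 - 1.77*o - 1.66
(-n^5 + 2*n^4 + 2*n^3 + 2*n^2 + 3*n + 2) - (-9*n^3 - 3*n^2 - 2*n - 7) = -n^5 + 2*n^4 + 11*n^3 + 5*n^2 + 5*n + 9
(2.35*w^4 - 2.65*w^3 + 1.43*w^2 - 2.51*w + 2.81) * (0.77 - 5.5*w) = -12.925*w^5 + 16.3845*w^4 - 9.9055*w^3 + 14.9061*w^2 - 17.3877*w + 2.1637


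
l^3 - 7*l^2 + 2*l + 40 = (l - 5)*(l - 4)*(l + 2)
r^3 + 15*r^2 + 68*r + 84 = (r + 2)*(r + 6)*(r + 7)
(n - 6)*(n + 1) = n^2 - 5*n - 6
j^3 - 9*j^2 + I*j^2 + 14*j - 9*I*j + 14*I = (j - 7)*(j - 2)*(j + I)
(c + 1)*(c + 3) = c^2 + 4*c + 3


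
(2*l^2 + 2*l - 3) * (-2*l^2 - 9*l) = -4*l^4 - 22*l^3 - 12*l^2 + 27*l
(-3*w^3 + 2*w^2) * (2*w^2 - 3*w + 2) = -6*w^5 + 13*w^4 - 12*w^3 + 4*w^2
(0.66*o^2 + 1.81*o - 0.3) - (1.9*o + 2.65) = 0.66*o^2 - 0.0899999999999999*o - 2.95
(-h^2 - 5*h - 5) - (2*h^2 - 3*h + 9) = -3*h^2 - 2*h - 14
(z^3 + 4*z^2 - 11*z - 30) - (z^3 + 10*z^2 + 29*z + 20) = -6*z^2 - 40*z - 50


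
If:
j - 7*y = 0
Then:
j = 7*y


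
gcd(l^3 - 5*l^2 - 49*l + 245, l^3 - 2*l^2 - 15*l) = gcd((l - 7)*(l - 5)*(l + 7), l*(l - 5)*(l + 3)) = l - 5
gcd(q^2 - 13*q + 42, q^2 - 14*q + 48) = q - 6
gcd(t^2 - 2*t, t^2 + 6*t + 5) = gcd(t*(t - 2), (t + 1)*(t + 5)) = 1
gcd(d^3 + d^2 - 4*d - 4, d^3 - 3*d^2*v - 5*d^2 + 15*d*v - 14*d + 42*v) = d + 2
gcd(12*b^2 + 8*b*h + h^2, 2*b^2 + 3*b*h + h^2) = 2*b + h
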